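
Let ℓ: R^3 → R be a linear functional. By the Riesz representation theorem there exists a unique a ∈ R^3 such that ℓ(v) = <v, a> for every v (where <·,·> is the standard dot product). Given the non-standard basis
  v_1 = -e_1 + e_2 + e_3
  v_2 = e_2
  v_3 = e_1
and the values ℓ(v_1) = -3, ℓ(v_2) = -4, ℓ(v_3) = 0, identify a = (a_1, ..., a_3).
a = (0, -4, 1)

Write a = (a_1, ..., a_3) in the standard basis. For each basis vector v_i, ℓ(v_i) = <v_i, a> is a linear equation in the a_j's. Collect the n equations into a matrix system V a = ℓ, where row i of V is v_i (expressed in the standard basis). Since V is invertible (lower-triangular with 1s on the diagonal, up to permutation), solve by back-substitution:
  V =
[[-1, 1, 1],
 [0, 1, 0],
 [1, 0, 0]]
  V a = (-3, -4, 0)
Solving gives a = (0, -4, 1).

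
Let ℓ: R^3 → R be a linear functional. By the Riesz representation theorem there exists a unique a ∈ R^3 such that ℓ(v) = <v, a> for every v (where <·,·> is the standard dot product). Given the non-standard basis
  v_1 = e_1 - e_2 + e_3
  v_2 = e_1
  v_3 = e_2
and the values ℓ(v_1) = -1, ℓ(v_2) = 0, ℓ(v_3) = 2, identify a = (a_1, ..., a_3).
a = (0, 2, 1)

Write a = (a_1, ..., a_3) in the standard basis. For each basis vector v_i, ℓ(v_i) = <v_i, a> is a linear equation in the a_j's. Collect the n equations into a matrix system V a = ℓ, where row i of V is v_i (expressed in the standard basis). Since V is invertible (lower-triangular with 1s on the diagonal, up to permutation), solve by back-substitution:
  V =
[[1, -1, 1],
 [1, 0, 0],
 [0, 1, 0]]
  V a = (-1, 0, 2)
Solving gives a = (0, 2, 1).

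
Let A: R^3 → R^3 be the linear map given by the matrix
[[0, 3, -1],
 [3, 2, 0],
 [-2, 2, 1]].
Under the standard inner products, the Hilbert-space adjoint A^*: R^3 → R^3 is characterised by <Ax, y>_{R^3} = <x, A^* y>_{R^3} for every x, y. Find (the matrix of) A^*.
A^* = A^T =
[[0, 3, -2],
 [3, 2, 2],
 [-1, 0, 1]]

For real matrices with standard dot products, the defining identity <Ax, y> = <x, A^* y> gives (Ax)^T y = x^T (A^*) y, i.e. x^T A^T y = x^T (A^*) y. Since this holds for all x, y, we must have A^* = A^T. Therefore
A^* =
[[0, 3, -2],
 [3, 2, 2],
 [-1, 0, 1]].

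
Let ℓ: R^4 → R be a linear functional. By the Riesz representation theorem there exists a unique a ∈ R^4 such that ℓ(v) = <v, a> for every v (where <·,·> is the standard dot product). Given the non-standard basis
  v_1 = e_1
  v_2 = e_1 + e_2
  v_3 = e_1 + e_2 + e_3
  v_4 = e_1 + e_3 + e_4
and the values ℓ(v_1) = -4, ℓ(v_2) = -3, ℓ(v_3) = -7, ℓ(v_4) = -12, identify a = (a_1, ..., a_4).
a = (-4, 1, -4, -4)

Write a = (a_1, ..., a_4) in the standard basis. For each basis vector v_i, ℓ(v_i) = <v_i, a> is a linear equation in the a_j's. Collect the n equations into a matrix system V a = ℓ, where row i of V is v_i (expressed in the standard basis). Since V is invertible (lower-triangular with 1s on the diagonal, up to permutation), solve by back-substitution:
  V =
[[1, 0, 0, 0],
 [1, 1, 0, 0],
 [1, 1, 1, 0],
 [1, 0, 1, 1]]
  V a = (-4, -3, -7, -12)
Solving gives a = (-4, 1, -4, -4).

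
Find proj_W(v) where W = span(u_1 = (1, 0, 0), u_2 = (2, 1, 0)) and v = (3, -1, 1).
proj_W(v) = (3, -1, 0)

Set up U = [u_1 | ... | u_2] ∈ R^(3×2). The projector onto W = col(U) is P = U (U^T U)^(-1) U^T.
Compute U^T U =
  [1, 2]
  [2, 5],
and U^T v = (3, 5).
Solve U^T U · c = U^T v for the coefficients: c = (5, -1). The projection is proj_W(v) = U c.
Check: (v - proj_W(v)) · u_1 = 0  (should be 0).
Check: (v - proj_W(v)) · u_2 = 0  (should be 0).
Result: proj_W(v) = (3, -1, 0).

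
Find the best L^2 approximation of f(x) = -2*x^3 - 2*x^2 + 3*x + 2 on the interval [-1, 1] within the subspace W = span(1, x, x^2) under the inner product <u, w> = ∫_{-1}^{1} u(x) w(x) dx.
g(x) = -2*x^2 + 9*x/5 + 2

The best approximation g ∈ W is the orthogonal projection of f onto W. Writing g = a_0 + a_1 x + a_2 x^2, the coefficients solve the normal equations G · a = b where
  G_{ij} = <φ_i, φ_j> and b_i = <f, φ_i>, with φ_0 = 1, φ_1 = x, φ_2 = x^2.
G =
  [2, 0, 2/3]
  [0, 2/3, 0]
  [2/3, 0, 2/5],
b = (8/3, 6/5, 8/15).
Solving gives a_0 = 2, a_1 = 9/5, a_2 = -2, so
  g(x) = -2*x^2 + 9*x/5 + 2.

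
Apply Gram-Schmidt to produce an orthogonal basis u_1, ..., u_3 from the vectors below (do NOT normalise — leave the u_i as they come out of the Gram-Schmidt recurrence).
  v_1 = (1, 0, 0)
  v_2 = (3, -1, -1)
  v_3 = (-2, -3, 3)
Orthogonal basis:
  u_1 = (1, 0, 0)
  u_2 = (0, -1, -1)
  u_3 = (0, -3, 3)

Apply the Gram-Schmidt recurrence
  u_1 = v_1
  u_i = v_i − Σ_{j<i} ((v_i · u_j) / (u_j · u_j)) · u_j.

Step by step this gives:
  u_1 = (1, 0, 0)
  u_2 = (0, -1, -1)
  u_3 = (0, -3, 3)

Orthogonality check:
  u_2 · u_1 = 0 (should be 0)
  u_3 · u_1 = 0 (should be 0)
  u_3 · u_2 = 0 (should be 0)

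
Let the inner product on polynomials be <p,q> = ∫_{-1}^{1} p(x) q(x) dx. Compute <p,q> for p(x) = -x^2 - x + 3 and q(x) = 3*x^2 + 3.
<p,q> = 104/5

Expand the product: p(x)·q(x) = -3*x^4 - 3*x^3 + 6*x^2 - 3*x + 9.
∫_{-1}^{1} of each monomial x^k gives [2/(k+1) if k even, 0 if k odd]. Integrating term-by-term (or equivalently evaluating the antiderivative F(x) = -3*x^5/5 - 3*x^4/4 + 2*x^3 - 3*x^2/2 + 9*x at the endpoints):
  F(1) − F(−1) = 163/20 − (-253/20) = 104/5.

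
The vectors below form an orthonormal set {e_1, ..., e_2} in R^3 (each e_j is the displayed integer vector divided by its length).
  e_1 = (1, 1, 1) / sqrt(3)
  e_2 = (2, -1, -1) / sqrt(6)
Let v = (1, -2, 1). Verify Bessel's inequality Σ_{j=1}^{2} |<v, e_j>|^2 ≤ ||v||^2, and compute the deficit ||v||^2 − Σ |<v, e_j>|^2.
Σ |<v, e_j>|^2 = 3/2; ||v||^2 = 6; deficit = 9/2

Write each e_j = u_j / sqrt(<u_j, u_j>) where u_j is the displayed integer vector. Then <v, e_j> = <v, u_j> / sqrt(<u_j, u_j>), so |<v, e_j>|^2 = <v, u_j>^2 / <u_j, u_j>.
Coefficients: <v, e_1> = 0/sqrt(3), <v, e_2> = 3/sqrt(6).
Square and sum: Σ |<v, e_j>|^2 = 3/2.
Compute ||v||^2 = v·v = 6.
Deficit = 6 − 3/2 = 9/2 ≥ 0, confirming Bessel's inequality. (The deficit equals ||v − Σ <v,e_j> e_j||^2, the squared distance from v to span{e_j}.)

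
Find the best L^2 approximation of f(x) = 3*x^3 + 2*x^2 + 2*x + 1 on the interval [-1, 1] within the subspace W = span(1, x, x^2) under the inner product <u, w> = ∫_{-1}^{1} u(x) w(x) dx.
g(x) = 2*x^2 + 19*x/5 + 1

The best approximation g ∈ W is the orthogonal projection of f onto W. Writing g = a_0 + a_1 x + a_2 x^2, the coefficients solve the normal equations G · a = b where
  G_{ij} = <φ_i, φ_j> and b_i = <f, φ_i>, with φ_0 = 1, φ_1 = x, φ_2 = x^2.
G =
  [2, 0, 2/3]
  [0, 2/3, 0]
  [2/3, 0, 2/5],
b = (10/3, 38/15, 22/15).
Solving gives a_0 = 1, a_1 = 19/5, a_2 = 2, so
  g(x) = 2*x^2 + 19*x/5 + 1.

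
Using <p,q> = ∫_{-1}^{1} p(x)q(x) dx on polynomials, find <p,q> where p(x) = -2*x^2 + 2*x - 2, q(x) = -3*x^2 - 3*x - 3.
<p,q> = 92/5

Expand the product: p(x)·q(x) = 6*x^4 + 6*x^2 + 6.
∫_{-1}^{1} of each monomial x^k gives [2/(k+1) if k even, 0 if k odd]. Integrating term-by-term (or equivalently evaluating the antiderivative F(x) = 6*x^5/5 + 2*x^3 + 6*x at the endpoints):
  F(1) − F(−1) = 46/5 − (-46/5) = 92/5.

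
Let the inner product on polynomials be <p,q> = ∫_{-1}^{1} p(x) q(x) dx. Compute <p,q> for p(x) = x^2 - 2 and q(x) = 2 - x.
<p,q> = -20/3

Expand the product: p(x)·q(x) = -x^3 + 2*x^2 + 2*x - 4.
∫_{-1}^{1} of each monomial x^k gives [2/(k+1) if k even, 0 if k odd]. Integrating term-by-term (or equivalently evaluating the antiderivative F(x) = -x^4/4 + 2*x^3/3 + x^2 - 4*x at the endpoints):
  F(1) − F(−1) = -31/12 − (49/12) = -20/3.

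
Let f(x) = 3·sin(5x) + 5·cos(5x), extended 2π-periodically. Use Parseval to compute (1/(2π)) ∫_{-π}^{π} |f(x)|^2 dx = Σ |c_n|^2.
Σ |c_n|^2 = 17

Expand |f|^2 and use orthogonality of {sin(nx), cos(mx)} on [-π, π]:
  ∫_{-π}^{π} sin(nx)^2 dx = π, ∫ cos(mx)^2 dx = π, and cross terms integrate to 0.
So ∫_{-π}^{π} f(x)^2 dx = 3^2 · π + 5^2 · π = (9 + 25)π.
Divide by 2π: (9 + 25)/2 = 17.
By Parseval, this equals Σ |c_n|^2.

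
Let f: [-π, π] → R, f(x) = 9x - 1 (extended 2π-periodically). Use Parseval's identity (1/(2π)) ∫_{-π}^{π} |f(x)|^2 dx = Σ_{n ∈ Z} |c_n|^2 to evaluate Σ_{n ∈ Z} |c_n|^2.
Σ |c_n|^2 = 27π^2 + 1

Expand and integrate term by term over [-π, π]:
  ∫ (9x)^2 dx = 81·(2π^3/3); ∫ 2·9·(-1)·x dx = 0 (odd integrand); ∫ (-1)^2 dx = 1·2π.
So (1/(2π)) ∫_{-π}^{π} (9x - 1)^2 dx = 81π^2/3 + 1 = 27π^2 + 1.
Parseval ⇒ Σ |c_n|^2 = 27π^2 + 1.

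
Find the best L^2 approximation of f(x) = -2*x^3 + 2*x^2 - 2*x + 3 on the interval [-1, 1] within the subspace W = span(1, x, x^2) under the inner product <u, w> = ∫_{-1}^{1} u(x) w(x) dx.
g(x) = 2*x^2 - 16*x/5 + 3

The best approximation g ∈ W is the orthogonal projection of f onto W. Writing g = a_0 + a_1 x + a_2 x^2, the coefficients solve the normal equations G · a = b where
  G_{ij} = <φ_i, φ_j> and b_i = <f, φ_i>, with φ_0 = 1, φ_1 = x, φ_2 = x^2.
G =
  [2, 0, 2/3]
  [0, 2/3, 0]
  [2/3, 0, 2/5],
b = (22/3, -32/15, 14/5).
Solving gives a_0 = 3, a_1 = -16/5, a_2 = 2, so
  g(x) = 2*x^2 - 16*x/5 + 3.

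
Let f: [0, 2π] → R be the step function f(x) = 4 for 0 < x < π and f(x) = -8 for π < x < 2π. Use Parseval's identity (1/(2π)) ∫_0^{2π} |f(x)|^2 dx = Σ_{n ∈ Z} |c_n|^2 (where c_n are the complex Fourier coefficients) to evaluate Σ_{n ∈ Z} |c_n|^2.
Σ |c_n|^2 = 40

Parseval equates the L^2 energy of f (normalised by 1/(2π)) with the ℓ^2 sum of its Fourier coefficients: (1/(2π)) ∫_0^{2π} |f|^2 = Σ |c_n|^2.
Compute the left side: (1/(2π)) [∫_0^π 4^2 dx + ∫_π^{2π} (-8)^2 dx] = (1/(2π)) · (16π + 64π) = (16 + 64)/2 = 40.
So Σ_{n ∈ Z} |c_n|^2 = 40.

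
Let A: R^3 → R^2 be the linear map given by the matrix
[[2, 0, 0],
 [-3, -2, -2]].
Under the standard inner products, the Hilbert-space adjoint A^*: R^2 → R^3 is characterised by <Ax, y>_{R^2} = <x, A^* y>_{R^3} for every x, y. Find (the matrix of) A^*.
A^* = A^T =
[[2, -3],
 [0, -2],
 [0, -2]]

For real matrices with standard dot products, the defining identity <Ax, y> = <x, A^* y> gives (Ax)^T y = x^T (A^*) y, i.e. x^T A^T y = x^T (A^*) y. Since this holds for all x, y, we must have A^* = A^T. Therefore
A^* =
[[2, -3],
 [0, -2],
 [0, -2]].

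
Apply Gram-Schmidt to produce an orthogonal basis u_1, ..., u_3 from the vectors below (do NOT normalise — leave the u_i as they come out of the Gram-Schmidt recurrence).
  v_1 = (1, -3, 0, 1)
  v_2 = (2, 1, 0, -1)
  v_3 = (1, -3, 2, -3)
Orthogonal basis:
  u_1 = (1, -3, 0, 1)
  u_2 = (24/11, 5/11, 0, -9/11)
  u_3 = (-28/31, -42/31, 2, -98/31)

Apply the Gram-Schmidt recurrence
  u_1 = v_1
  u_i = v_i − Σ_{j<i} ((v_i · u_j) / (u_j · u_j)) · u_j.

Step by step this gives:
  u_1 = (1, -3, 0, 1)
  u_2 = (24/11, 5/11, 0, -9/11)
  u_3 = (-28/31, -42/31, 2, -98/31)

Orthogonality check:
  u_2 · u_1 = 0 (should be 0)
  u_3 · u_1 = 0 (should be 0)
  u_3 · u_2 = 0 (should be 0)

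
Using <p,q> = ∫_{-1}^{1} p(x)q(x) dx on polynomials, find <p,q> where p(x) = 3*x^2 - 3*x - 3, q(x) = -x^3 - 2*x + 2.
<p,q> = -14/5

Expand the product: p(x)·q(x) = -3*x^5 + 3*x^4 - 3*x^3 + 12*x^2 - 6.
∫_{-1}^{1} of each monomial x^k gives [2/(k+1) if k even, 0 if k odd]. Integrating term-by-term (or equivalently evaluating the antiderivative F(x) = -x^6/2 + 3*x^5/5 - 3*x^4/4 + 4*x^3 - 6*x at the endpoints):
  F(1) − F(−1) = -53/20 − (3/20) = -14/5.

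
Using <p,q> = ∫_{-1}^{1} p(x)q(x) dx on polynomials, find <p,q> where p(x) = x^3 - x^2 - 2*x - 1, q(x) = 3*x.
<p,q> = -14/5

Expand the product: p(x)·q(x) = 3*x^4 - 3*x^3 - 6*x^2 - 3*x.
∫_{-1}^{1} of each monomial x^k gives [2/(k+1) if k even, 0 if k odd]. Integrating term-by-term (or equivalently evaluating the antiderivative F(x) = 3*x^5/5 - 3*x^4/4 - 2*x^3 - 3*x^2/2 at the endpoints):
  F(1) − F(−1) = -73/20 − (-17/20) = -14/5.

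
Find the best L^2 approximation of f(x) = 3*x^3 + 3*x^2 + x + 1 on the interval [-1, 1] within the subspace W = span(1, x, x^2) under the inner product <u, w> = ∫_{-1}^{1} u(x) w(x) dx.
g(x) = 3*x^2 + 14*x/5 + 1

The best approximation g ∈ W is the orthogonal projection of f onto W. Writing g = a_0 + a_1 x + a_2 x^2, the coefficients solve the normal equations G · a = b where
  G_{ij} = <φ_i, φ_j> and b_i = <f, φ_i>, with φ_0 = 1, φ_1 = x, φ_2 = x^2.
G =
  [2, 0, 2/3]
  [0, 2/3, 0]
  [2/3, 0, 2/5],
b = (4, 28/15, 28/15).
Solving gives a_0 = 1, a_1 = 14/5, a_2 = 3, so
  g(x) = 3*x^2 + 14*x/5 + 1.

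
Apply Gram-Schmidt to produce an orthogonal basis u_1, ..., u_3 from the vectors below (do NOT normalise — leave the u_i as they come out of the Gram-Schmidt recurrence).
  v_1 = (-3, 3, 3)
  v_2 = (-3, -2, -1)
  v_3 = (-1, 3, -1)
Orthogonal basis:
  u_1 = (-3, 3, 3)
  u_2 = (-3, -2, -1)
  u_3 = (-3/7, 12/7, -15/7)

Apply the Gram-Schmidt recurrence
  u_1 = v_1
  u_i = v_i − Σ_{j<i} ((v_i · u_j) / (u_j · u_j)) · u_j.

Step by step this gives:
  u_1 = (-3, 3, 3)
  u_2 = (-3, -2, -1)
  u_3 = (-3/7, 12/7, -15/7)

Orthogonality check:
  u_2 · u_1 = 0 (should be 0)
  u_3 · u_1 = 0 (should be 0)
  u_3 · u_2 = 0 (should be 0)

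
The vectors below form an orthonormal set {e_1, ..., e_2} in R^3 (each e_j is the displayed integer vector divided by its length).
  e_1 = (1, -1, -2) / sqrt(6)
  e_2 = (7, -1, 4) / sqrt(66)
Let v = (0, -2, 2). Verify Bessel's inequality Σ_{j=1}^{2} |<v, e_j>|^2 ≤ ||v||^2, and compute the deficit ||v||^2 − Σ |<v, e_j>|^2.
Σ |<v, e_j>|^2 = 24/11; ||v||^2 = 8; deficit = 64/11

Write each e_j = u_j / sqrt(<u_j, u_j>) where u_j is the displayed integer vector. Then <v, e_j> = <v, u_j> / sqrt(<u_j, u_j>), so |<v, e_j>|^2 = <v, u_j>^2 / <u_j, u_j>.
Coefficients: <v, e_1> = -2/sqrt(6), <v, e_2> = 10/sqrt(66).
Square and sum: Σ |<v, e_j>|^2 = 24/11.
Compute ||v||^2 = v·v = 8.
Deficit = 8 − 24/11 = 64/11 ≥ 0, confirming Bessel's inequality. (The deficit equals ||v − Σ <v,e_j> e_j||^2, the squared distance from v to span{e_j}.)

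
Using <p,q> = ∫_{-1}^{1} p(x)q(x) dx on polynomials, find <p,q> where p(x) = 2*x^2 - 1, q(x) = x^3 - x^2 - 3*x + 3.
<p,q> = -32/15

Expand the product: p(x)·q(x) = 2*x^5 - 2*x^4 - 7*x^3 + 7*x^2 + 3*x - 3.
∫_{-1}^{1} of each monomial x^k gives [2/(k+1) if k even, 0 if k odd]. Integrating term-by-term (or equivalently evaluating the antiderivative F(x) = x^6/3 - 2*x^5/5 - 7*x^4/4 + 7*x^3/3 + 3*x^2/2 - 3*x at the endpoints):
  F(1) − F(−1) = -59/60 − (23/20) = -32/15.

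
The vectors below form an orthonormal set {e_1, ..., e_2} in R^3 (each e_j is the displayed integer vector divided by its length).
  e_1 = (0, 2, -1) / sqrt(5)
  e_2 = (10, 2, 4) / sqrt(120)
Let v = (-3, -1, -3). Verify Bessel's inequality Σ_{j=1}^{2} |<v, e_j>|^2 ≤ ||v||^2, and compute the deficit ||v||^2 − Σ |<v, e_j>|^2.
Σ |<v, e_j>|^2 = 49/3; ||v||^2 = 19; deficit = 8/3

Write each e_j = u_j / sqrt(<u_j, u_j>) where u_j is the displayed integer vector. Then <v, e_j> = <v, u_j> / sqrt(<u_j, u_j>), so |<v, e_j>|^2 = <v, u_j>^2 / <u_j, u_j>.
Coefficients: <v, e_1> = 1/sqrt(5), <v, e_2> = -44/sqrt(120).
Square and sum: Σ |<v, e_j>|^2 = 49/3.
Compute ||v||^2 = v·v = 19.
Deficit = 19 − 49/3 = 8/3 ≥ 0, confirming Bessel's inequality. (The deficit equals ||v − Σ <v,e_j> e_j||^2, the squared distance from v to span{e_j}.)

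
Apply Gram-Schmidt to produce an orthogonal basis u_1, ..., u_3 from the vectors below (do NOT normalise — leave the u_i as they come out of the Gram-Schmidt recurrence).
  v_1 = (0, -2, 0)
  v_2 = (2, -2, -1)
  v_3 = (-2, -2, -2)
Orthogonal basis:
  u_1 = (0, -2, 0)
  u_2 = (2, 0, -1)
  u_3 = (-6/5, 0, -12/5)

Apply the Gram-Schmidt recurrence
  u_1 = v_1
  u_i = v_i − Σ_{j<i} ((v_i · u_j) / (u_j · u_j)) · u_j.

Step by step this gives:
  u_1 = (0, -2, 0)
  u_2 = (2, 0, -1)
  u_3 = (-6/5, 0, -12/5)

Orthogonality check:
  u_2 · u_1 = 0 (should be 0)
  u_3 · u_1 = 0 (should be 0)
  u_3 · u_2 = 0 (should be 0)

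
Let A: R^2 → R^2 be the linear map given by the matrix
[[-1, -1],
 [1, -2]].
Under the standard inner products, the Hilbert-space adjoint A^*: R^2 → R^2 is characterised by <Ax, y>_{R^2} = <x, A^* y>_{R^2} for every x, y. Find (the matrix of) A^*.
A^* = A^T =
[[-1, 1],
 [-1, -2]]

For real matrices with standard dot products, the defining identity <Ax, y> = <x, A^* y> gives (Ax)^T y = x^T (A^*) y, i.e. x^T A^T y = x^T (A^*) y. Since this holds for all x, y, we must have A^* = A^T. Therefore
A^* =
[[-1, 1],
 [-1, -2]].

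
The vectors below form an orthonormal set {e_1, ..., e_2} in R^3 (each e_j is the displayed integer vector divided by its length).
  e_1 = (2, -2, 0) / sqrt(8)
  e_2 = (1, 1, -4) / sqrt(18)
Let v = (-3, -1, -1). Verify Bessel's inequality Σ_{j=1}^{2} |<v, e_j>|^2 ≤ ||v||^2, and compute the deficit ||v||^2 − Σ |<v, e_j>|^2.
Σ |<v, e_j>|^2 = 2; ||v||^2 = 11; deficit = 9

Write each e_j = u_j / sqrt(<u_j, u_j>) where u_j is the displayed integer vector. Then <v, e_j> = <v, u_j> / sqrt(<u_j, u_j>), so |<v, e_j>|^2 = <v, u_j>^2 / <u_j, u_j>.
Coefficients: <v, e_1> = -4/sqrt(8), <v, e_2> = 0/sqrt(18).
Square and sum: Σ |<v, e_j>|^2 = 2.
Compute ||v||^2 = v·v = 11.
Deficit = 11 − 2 = 9 ≥ 0, confirming Bessel's inequality. (The deficit equals ||v − Σ <v,e_j> e_j||^2, the squared distance from v to span{e_j}.)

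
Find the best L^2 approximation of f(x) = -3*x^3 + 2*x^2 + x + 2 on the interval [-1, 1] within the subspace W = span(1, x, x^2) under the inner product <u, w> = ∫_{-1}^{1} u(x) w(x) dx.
g(x) = 2*x^2 - 4*x/5 + 2

The best approximation g ∈ W is the orthogonal projection of f onto W. Writing g = a_0 + a_1 x + a_2 x^2, the coefficients solve the normal equations G · a = b where
  G_{ij} = <φ_i, φ_j> and b_i = <f, φ_i>, with φ_0 = 1, φ_1 = x, φ_2 = x^2.
G =
  [2, 0, 2/3]
  [0, 2/3, 0]
  [2/3, 0, 2/5],
b = (16/3, -8/15, 32/15).
Solving gives a_0 = 2, a_1 = -4/5, a_2 = 2, so
  g(x) = 2*x^2 - 4*x/5 + 2.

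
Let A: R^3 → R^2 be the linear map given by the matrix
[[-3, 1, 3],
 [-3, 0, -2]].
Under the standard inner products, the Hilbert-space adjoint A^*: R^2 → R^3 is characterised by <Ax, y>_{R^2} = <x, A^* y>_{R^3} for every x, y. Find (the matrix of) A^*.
A^* = A^T =
[[-3, -3],
 [1, 0],
 [3, -2]]

For real matrices with standard dot products, the defining identity <Ax, y> = <x, A^* y> gives (Ax)^T y = x^T (A^*) y, i.e. x^T A^T y = x^T (A^*) y. Since this holds for all x, y, we must have A^* = A^T. Therefore
A^* =
[[-3, -3],
 [1, 0],
 [3, -2]].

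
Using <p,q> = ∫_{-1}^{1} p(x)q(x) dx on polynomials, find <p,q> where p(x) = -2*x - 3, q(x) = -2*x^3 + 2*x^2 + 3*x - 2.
<p,q> = 28/5

Expand the product: p(x)·q(x) = 4*x^4 + 2*x^3 - 12*x^2 - 5*x + 6.
∫_{-1}^{1} of each monomial x^k gives [2/(k+1) if k even, 0 if k odd]. Integrating term-by-term (or equivalently evaluating the antiderivative F(x) = 4*x^5/5 + x^4/2 - 4*x^3 - 5*x^2/2 + 6*x at the endpoints):
  F(1) − F(−1) = 4/5 − (-24/5) = 28/5.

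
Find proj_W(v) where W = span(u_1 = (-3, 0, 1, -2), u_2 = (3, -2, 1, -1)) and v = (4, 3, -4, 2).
proj_W(v) = (90/29, 40/29, -70/29, 120/29)

Set up U = [u_1 | ... | u_2] ∈ R^(4×2). The projector onto W = col(U) is P = U (U^T U)^(-1) U^T.
Compute U^T U =
  [14, -6]
  [-6, 15],
and U^T v = (-20, 0).
Solve U^T U · c = U^T v for the coefficients: c = (-50/29, -20/29). The projection is proj_W(v) = U c.
Check: (v - proj_W(v)) · u_1 = 0  (should be 0).
Check: (v - proj_W(v)) · u_2 = 0  (should be 0).
Result: proj_W(v) = (90/29, 40/29, -70/29, 120/29).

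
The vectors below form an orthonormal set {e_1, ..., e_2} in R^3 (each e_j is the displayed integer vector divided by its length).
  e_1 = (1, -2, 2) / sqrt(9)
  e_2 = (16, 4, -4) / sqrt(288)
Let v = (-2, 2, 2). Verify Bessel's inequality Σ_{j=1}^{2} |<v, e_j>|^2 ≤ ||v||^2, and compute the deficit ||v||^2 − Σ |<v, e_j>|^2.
Σ |<v, e_j>|^2 = 4; ||v||^2 = 12; deficit = 8

Write each e_j = u_j / sqrt(<u_j, u_j>) where u_j is the displayed integer vector. Then <v, e_j> = <v, u_j> / sqrt(<u_j, u_j>), so |<v, e_j>|^2 = <v, u_j>^2 / <u_j, u_j>.
Coefficients: <v, e_1> = -2/sqrt(9), <v, e_2> = -32/sqrt(288).
Square and sum: Σ |<v, e_j>|^2 = 4.
Compute ||v||^2 = v·v = 12.
Deficit = 12 − 4 = 8 ≥ 0, confirming Bessel's inequality. (The deficit equals ||v − Σ <v,e_j> e_j||^2, the squared distance from v to span{e_j}.)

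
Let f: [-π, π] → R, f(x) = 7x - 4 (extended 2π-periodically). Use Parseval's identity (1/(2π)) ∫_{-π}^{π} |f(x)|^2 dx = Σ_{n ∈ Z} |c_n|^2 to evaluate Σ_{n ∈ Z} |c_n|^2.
Σ |c_n|^2 = 49π^2/3 + 16

Expand and integrate term by term over [-π, π]:
  ∫ (7x)^2 dx = 49·(2π^3/3); ∫ 2·7·(-4)·x dx = 0 (odd integrand); ∫ (-4)^2 dx = 16·2π.
So (1/(2π)) ∫_{-π}^{π} (7x - 4)^2 dx = 49π^2/3 + 16 = 49π^2/3 + 16.
Parseval ⇒ Σ |c_n|^2 = 49π^2/3 + 16.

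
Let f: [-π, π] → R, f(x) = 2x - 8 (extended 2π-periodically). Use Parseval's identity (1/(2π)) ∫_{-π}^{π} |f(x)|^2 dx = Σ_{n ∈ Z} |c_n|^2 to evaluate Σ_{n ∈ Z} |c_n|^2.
Σ |c_n|^2 = 4π^2/3 + 64

Expand and integrate term by term over [-π, π]:
  ∫ (2x)^2 dx = 4·(2π^3/3); ∫ 2·2·(-8)·x dx = 0 (odd integrand); ∫ (-8)^2 dx = 64·2π.
So (1/(2π)) ∫_{-π}^{π} (2x - 8)^2 dx = 4π^2/3 + 64 = 4π^2/3 + 64.
Parseval ⇒ Σ |c_n|^2 = 4π^2/3 + 64.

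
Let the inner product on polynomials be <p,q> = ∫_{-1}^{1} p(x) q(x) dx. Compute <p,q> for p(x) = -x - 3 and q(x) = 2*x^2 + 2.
<p,q> = -16

Expand the product: p(x)·q(x) = -2*x^3 - 6*x^2 - 2*x - 6.
∫_{-1}^{1} of each monomial x^k gives [2/(k+1) if k even, 0 if k odd]. Integrating term-by-term (or equivalently evaluating the antiderivative F(x) = -x^4/2 - 2*x^3 - x^2 - 6*x at the endpoints):
  F(1) − F(−1) = -19/2 − (13/2) = -16.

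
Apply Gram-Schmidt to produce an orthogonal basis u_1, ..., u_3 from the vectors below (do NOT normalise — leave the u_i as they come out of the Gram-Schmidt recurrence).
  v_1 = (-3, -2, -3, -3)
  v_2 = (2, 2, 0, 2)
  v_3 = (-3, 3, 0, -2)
Orthogonal basis:
  u_1 = (-3, -2, -3, -3)
  u_2 = (14/31, 30/31, -48/31, 14/31)
  u_3 = (-64/29, 99/29, 33/29, -35/29)

Apply the Gram-Schmidt recurrence
  u_1 = v_1
  u_i = v_i − Σ_{j<i} ((v_i · u_j) / (u_j · u_j)) · u_j.

Step by step this gives:
  u_1 = (-3, -2, -3, -3)
  u_2 = (14/31, 30/31, -48/31, 14/31)
  u_3 = (-64/29, 99/29, 33/29, -35/29)

Orthogonality check:
  u_2 · u_1 = 0 (should be 0)
  u_3 · u_1 = 0 (should be 0)
  u_3 · u_2 = 0 (should be 0)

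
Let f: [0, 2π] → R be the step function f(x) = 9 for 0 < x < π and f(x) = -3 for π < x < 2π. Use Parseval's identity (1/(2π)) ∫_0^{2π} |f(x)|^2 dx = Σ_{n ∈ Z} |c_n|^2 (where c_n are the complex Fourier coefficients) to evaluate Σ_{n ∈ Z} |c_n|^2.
Σ |c_n|^2 = 45

Parseval equates the L^2 energy of f (normalised by 1/(2π)) with the ℓ^2 sum of its Fourier coefficients: (1/(2π)) ∫_0^{2π} |f|^2 = Σ |c_n|^2.
Compute the left side: (1/(2π)) [∫_0^π 9^2 dx + ∫_π^{2π} (-3)^2 dx] = (1/(2π)) · (81π + 9π) = (81 + 9)/2 = 45.
So Σ_{n ∈ Z} |c_n|^2 = 45.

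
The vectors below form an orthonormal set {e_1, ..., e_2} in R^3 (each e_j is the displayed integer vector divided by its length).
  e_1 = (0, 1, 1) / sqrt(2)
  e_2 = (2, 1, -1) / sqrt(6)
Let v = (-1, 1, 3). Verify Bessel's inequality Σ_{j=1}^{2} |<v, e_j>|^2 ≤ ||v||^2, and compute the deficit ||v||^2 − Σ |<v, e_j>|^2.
Σ |<v, e_j>|^2 = 32/3; ||v||^2 = 11; deficit = 1/3

Write each e_j = u_j / sqrt(<u_j, u_j>) where u_j is the displayed integer vector. Then <v, e_j> = <v, u_j> / sqrt(<u_j, u_j>), so |<v, e_j>|^2 = <v, u_j>^2 / <u_j, u_j>.
Coefficients: <v, e_1> = 4/sqrt(2), <v, e_2> = -4/sqrt(6).
Square and sum: Σ |<v, e_j>|^2 = 32/3.
Compute ||v||^2 = v·v = 11.
Deficit = 11 − 32/3 = 1/3 ≥ 0, confirming Bessel's inequality. (The deficit equals ||v − Σ <v,e_j> e_j||^2, the squared distance from v to span{e_j}.)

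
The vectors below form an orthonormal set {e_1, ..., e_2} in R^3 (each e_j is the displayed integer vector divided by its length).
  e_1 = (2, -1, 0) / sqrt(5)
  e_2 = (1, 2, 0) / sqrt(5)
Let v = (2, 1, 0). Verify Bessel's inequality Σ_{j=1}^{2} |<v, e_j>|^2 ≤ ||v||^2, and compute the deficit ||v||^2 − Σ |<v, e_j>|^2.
Σ |<v, e_j>|^2 = 5; ||v||^2 = 5; deficit = 0

Write each e_j = u_j / sqrt(<u_j, u_j>) where u_j is the displayed integer vector. Then <v, e_j> = <v, u_j> / sqrt(<u_j, u_j>), so |<v, e_j>|^2 = <v, u_j>^2 / <u_j, u_j>.
Coefficients: <v, e_1> = 3/sqrt(5), <v, e_2> = 4/sqrt(5).
Square and sum: Σ |<v, e_j>|^2 = 5.
Compute ||v||^2 = v·v = 5.
Deficit = 5 − 5 = 0 ≥ 0, confirming Bessel's inequality. (The deficit equals ||v − Σ <v,e_j> e_j||^2, the squared distance from v to span{e_j}.)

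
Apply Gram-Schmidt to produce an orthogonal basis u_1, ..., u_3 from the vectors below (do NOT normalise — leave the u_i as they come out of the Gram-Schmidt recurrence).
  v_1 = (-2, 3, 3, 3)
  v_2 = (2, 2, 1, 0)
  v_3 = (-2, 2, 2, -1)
Orthogonal basis:
  u_1 = (-2, 3, 3, 3)
  u_2 = (72/31, 47/31, 16/31, -15/31)
  u_3 = (-144/127, 193/254, 95/127, -575/254)

Apply the Gram-Schmidt recurrence
  u_1 = v_1
  u_i = v_i − Σ_{j<i} ((v_i · u_j) / (u_j · u_j)) · u_j.

Step by step this gives:
  u_1 = (-2, 3, 3, 3)
  u_2 = (72/31, 47/31, 16/31, -15/31)
  u_3 = (-144/127, 193/254, 95/127, -575/254)

Orthogonality check:
  u_2 · u_1 = 0 (should be 0)
  u_3 · u_1 = 0 (should be 0)
  u_3 · u_2 = 0 (should be 0)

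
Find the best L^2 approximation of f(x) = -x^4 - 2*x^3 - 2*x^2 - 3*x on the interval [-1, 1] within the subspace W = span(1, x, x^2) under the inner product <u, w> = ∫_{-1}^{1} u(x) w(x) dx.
g(x) = -20*x^2/7 - 21*x/5 + 3/35

The best approximation g ∈ W is the orthogonal projection of f onto W. Writing g = a_0 + a_1 x + a_2 x^2, the coefficients solve the normal equations G · a = b where
  G_{ij} = <φ_i, φ_j> and b_i = <f, φ_i>, with φ_0 = 1, φ_1 = x, φ_2 = x^2.
G =
  [2, 0, 2/3]
  [0, 2/3, 0]
  [2/3, 0, 2/5],
b = (-26/15, -14/5, -38/35).
Solving gives a_0 = 3/35, a_1 = -21/5, a_2 = -20/7, so
  g(x) = -20*x^2/7 - 21*x/5 + 3/35.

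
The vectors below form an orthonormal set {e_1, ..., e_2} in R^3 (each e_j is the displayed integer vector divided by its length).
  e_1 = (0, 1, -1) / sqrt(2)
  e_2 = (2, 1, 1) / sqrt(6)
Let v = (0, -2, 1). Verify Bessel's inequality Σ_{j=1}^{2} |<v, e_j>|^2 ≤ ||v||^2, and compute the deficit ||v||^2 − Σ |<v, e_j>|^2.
Σ |<v, e_j>|^2 = 14/3; ||v||^2 = 5; deficit = 1/3

Write each e_j = u_j / sqrt(<u_j, u_j>) where u_j is the displayed integer vector. Then <v, e_j> = <v, u_j> / sqrt(<u_j, u_j>), so |<v, e_j>|^2 = <v, u_j>^2 / <u_j, u_j>.
Coefficients: <v, e_1> = -3/sqrt(2), <v, e_2> = -1/sqrt(6).
Square and sum: Σ |<v, e_j>|^2 = 14/3.
Compute ||v||^2 = v·v = 5.
Deficit = 5 − 14/3 = 1/3 ≥ 0, confirming Bessel's inequality. (The deficit equals ||v − Σ <v,e_j> e_j||^2, the squared distance from v to span{e_j}.)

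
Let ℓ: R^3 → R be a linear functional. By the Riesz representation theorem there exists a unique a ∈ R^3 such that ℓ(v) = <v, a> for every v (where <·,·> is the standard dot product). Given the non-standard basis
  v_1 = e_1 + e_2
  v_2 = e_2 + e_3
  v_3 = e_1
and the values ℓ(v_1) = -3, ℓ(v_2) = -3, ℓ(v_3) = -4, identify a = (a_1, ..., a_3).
a = (-4, 1, -4)

Write a = (a_1, ..., a_3) in the standard basis. For each basis vector v_i, ℓ(v_i) = <v_i, a> is a linear equation in the a_j's. Collect the n equations into a matrix system V a = ℓ, where row i of V is v_i (expressed in the standard basis). Since V is invertible (lower-triangular with 1s on the diagonal, up to permutation), solve by back-substitution:
  V =
[[1, 1, 0],
 [0, 1, 1],
 [1, 0, 0]]
  V a = (-3, -3, -4)
Solving gives a = (-4, 1, -4).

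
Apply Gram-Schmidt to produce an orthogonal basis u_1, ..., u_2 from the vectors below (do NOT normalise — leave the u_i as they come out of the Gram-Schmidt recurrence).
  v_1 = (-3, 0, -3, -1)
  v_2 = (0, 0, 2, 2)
Orthogonal basis:
  u_1 = (-3, 0, -3, -1)
  u_2 = (-24/19, 0, 14/19, 30/19)

Apply the Gram-Schmidt recurrence
  u_1 = v_1
  u_i = v_i − Σ_{j<i} ((v_i · u_j) / (u_j · u_j)) · u_j.

Step by step this gives:
  u_1 = (-3, 0, -3, -1)
  u_2 = (-24/19, 0, 14/19, 30/19)

Orthogonality check:
  u_2 · u_1 = 0 (should be 0)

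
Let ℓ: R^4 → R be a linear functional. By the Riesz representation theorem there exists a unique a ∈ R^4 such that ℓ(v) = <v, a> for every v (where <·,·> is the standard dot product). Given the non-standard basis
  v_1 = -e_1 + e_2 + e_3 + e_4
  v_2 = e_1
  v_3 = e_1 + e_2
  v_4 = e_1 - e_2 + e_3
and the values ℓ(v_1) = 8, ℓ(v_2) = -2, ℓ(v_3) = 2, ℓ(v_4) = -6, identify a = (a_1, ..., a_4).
a = (-2, 4, 0, 2)

Write a = (a_1, ..., a_4) in the standard basis. For each basis vector v_i, ℓ(v_i) = <v_i, a> is a linear equation in the a_j's. Collect the n equations into a matrix system V a = ℓ, where row i of V is v_i (expressed in the standard basis). Since V is invertible (lower-triangular with 1s on the diagonal, up to permutation), solve by back-substitution:
  V =
[[-1, 1, 1, 1],
 [1, 0, 0, 0],
 [1, 1, 0, 0],
 [1, -1, 1, 0]]
  V a = (8, -2, 2, -6)
Solving gives a = (-2, 4, 0, 2).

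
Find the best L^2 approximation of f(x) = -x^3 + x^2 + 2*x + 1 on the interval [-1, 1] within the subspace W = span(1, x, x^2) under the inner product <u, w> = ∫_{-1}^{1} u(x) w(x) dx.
g(x) = x^2 + 7*x/5 + 1

The best approximation g ∈ W is the orthogonal projection of f onto W. Writing g = a_0 + a_1 x + a_2 x^2, the coefficients solve the normal equations G · a = b where
  G_{ij} = <φ_i, φ_j> and b_i = <f, φ_i>, with φ_0 = 1, φ_1 = x, φ_2 = x^2.
G =
  [2, 0, 2/3]
  [0, 2/3, 0]
  [2/3, 0, 2/5],
b = (8/3, 14/15, 16/15).
Solving gives a_0 = 1, a_1 = 7/5, a_2 = 1, so
  g(x) = x^2 + 7*x/5 + 1.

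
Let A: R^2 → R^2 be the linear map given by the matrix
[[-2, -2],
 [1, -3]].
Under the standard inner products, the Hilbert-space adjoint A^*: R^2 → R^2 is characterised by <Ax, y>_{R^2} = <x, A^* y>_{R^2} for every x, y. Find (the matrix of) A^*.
A^* = A^T =
[[-2, 1],
 [-2, -3]]

For real matrices with standard dot products, the defining identity <Ax, y> = <x, A^* y> gives (Ax)^T y = x^T (A^*) y, i.e. x^T A^T y = x^T (A^*) y. Since this holds for all x, y, we must have A^* = A^T. Therefore
A^* =
[[-2, 1],
 [-2, -3]].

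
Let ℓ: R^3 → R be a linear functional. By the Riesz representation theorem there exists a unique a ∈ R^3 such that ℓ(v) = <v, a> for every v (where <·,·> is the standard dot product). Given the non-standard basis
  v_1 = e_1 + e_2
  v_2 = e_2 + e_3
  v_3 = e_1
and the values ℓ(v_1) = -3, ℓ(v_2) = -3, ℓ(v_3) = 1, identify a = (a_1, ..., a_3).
a = (1, -4, 1)

Write a = (a_1, ..., a_3) in the standard basis. For each basis vector v_i, ℓ(v_i) = <v_i, a> is a linear equation in the a_j's. Collect the n equations into a matrix system V a = ℓ, where row i of V is v_i (expressed in the standard basis). Since V is invertible (lower-triangular with 1s on the diagonal, up to permutation), solve by back-substitution:
  V =
[[1, 1, 0],
 [0, 1, 1],
 [1, 0, 0]]
  V a = (-3, -3, 1)
Solving gives a = (1, -4, 1).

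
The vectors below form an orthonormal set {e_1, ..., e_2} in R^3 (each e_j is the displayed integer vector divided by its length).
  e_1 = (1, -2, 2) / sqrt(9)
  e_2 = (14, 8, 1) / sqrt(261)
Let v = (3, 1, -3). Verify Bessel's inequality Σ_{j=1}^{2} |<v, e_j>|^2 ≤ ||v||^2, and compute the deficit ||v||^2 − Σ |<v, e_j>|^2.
Σ |<v, e_j>|^2 = 326/29; ||v||^2 = 19; deficit = 225/29

Write each e_j = u_j / sqrt(<u_j, u_j>) where u_j is the displayed integer vector. Then <v, e_j> = <v, u_j> / sqrt(<u_j, u_j>), so |<v, e_j>|^2 = <v, u_j>^2 / <u_j, u_j>.
Coefficients: <v, e_1> = -5/sqrt(9), <v, e_2> = 47/sqrt(261).
Square and sum: Σ |<v, e_j>|^2 = 326/29.
Compute ||v||^2 = v·v = 19.
Deficit = 19 − 326/29 = 225/29 ≥ 0, confirming Bessel's inequality. (The deficit equals ||v − Σ <v,e_j> e_j||^2, the squared distance from v to span{e_j}.)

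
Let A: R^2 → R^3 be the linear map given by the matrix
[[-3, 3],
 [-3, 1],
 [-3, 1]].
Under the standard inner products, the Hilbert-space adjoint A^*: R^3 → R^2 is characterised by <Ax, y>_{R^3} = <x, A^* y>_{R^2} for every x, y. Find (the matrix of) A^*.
A^* = A^T =
[[-3, -3, -3],
 [3, 1, 1]]

For real matrices with standard dot products, the defining identity <Ax, y> = <x, A^* y> gives (Ax)^T y = x^T (A^*) y, i.e. x^T A^T y = x^T (A^*) y. Since this holds for all x, y, we must have A^* = A^T. Therefore
A^* =
[[-3, -3, -3],
 [3, 1, 1]].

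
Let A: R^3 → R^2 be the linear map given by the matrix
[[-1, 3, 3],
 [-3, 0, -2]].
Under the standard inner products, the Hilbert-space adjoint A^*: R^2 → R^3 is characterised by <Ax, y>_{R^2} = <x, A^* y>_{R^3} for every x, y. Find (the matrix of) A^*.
A^* = A^T =
[[-1, -3],
 [3, 0],
 [3, -2]]

For real matrices with standard dot products, the defining identity <Ax, y> = <x, A^* y> gives (Ax)^T y = x^T (A^*) y, i.e. x^T A^T y = x^T (A^*) y. Since this holds for all x, y, we must have A^* = A^T. Therefore
A^* =
[[-1, -3],
 [3, 0],
 [3, -2]].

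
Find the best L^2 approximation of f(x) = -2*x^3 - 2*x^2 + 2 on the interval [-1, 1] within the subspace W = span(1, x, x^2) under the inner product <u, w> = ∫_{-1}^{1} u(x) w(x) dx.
g(x) = -2*x^2 - 6*x/5 + 2

The best approximation g ∈ W is the orthogonal projection of f onto W. Writing g = a_0 + a_1 x + a_2 x^2, the coefficients solve the normal equations G · a = b where
  G_{ij} = <φ_i, φ_j> and b_i = <f, φ_i>, with φ_0 = 1, φ_1 = x, φ_2 = x^2.
G =
  [2, 0, 2/3]
  [0, 2/3, 0]
  [2/3, 0, 2/5],
b = (8/3, -4/5, 8/15).
Solving gives a_0 = 2, a_1 = -6/5, a_2 = -2, so
  g(x) = -2*x^2 - 6*x/5 + 2.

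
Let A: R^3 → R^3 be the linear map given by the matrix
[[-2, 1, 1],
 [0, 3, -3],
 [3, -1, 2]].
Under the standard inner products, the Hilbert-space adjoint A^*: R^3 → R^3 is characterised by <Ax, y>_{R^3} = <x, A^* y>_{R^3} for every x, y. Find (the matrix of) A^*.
A^* = A^T =
[[-2, 0, 3],
 [1, 3, -1],
 [1, -3, 2]]

For real matrices with standard dot products, the defining identity <Ax, y> = <x, A^* y> gives (Ax)^T y = x^T (A^*) y, i.e. x^T A^T y = x^T (A^*) y. Since this holds for all x, y, we must have A^* = A^T. Therefore
A^* =
[[-2, 0, 3],
 [1, 3, -1],
 [1, -3, 2]].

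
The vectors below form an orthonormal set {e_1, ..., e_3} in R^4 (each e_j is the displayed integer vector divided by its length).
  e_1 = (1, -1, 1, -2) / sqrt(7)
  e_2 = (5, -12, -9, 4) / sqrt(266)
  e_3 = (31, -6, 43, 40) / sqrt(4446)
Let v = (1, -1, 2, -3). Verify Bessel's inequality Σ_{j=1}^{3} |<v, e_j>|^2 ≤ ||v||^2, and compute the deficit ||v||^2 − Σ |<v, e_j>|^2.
Σ |<v, e_j>|^2 = 194/13; ||v||^2 = 15; deficit = 1/13

Write each e_j = u_j / sqrt(<u_j, u_j>) where u_j is the displayed integer vector. Then <v, e_j> = <v, u_j> / sqrt(<u_j, u_j>), so |<v, e_j>|^2 = <v, u_j>^2 / <u_j, u_j>.
Coefficients: <v, e_1> = 10/sqrt(7), <v, e_2> = -13/sqrt(266), <v, e_3> = 3/sqrt(4446).
Square and sum: Σ |<v, e_j>|^2 = 194/13.
Compute ||v||^2 = v·v = 15.
Deficit = 15 − 194/13 = 1/13 ≥ 0, confirming Bessel's inequality. (The deficit equals ||v − Σ <v,e_j> e_j||^2, the squared distance from v to span{e_j}.)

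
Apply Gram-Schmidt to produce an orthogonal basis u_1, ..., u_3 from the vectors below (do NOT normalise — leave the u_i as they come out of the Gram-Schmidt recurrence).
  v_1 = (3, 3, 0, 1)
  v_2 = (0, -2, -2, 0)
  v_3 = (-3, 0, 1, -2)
Orthogonal basis:
  u_1 = (3, 3, 0, 1)
  u_2 = (18/19, -20/19, -2, 6/19)
  u_3 = (-12/29, 23/29, -23/29, -33/29)

Apply the Gram-Schmidt recurrence
  u_1 = v_1
  u_i = v_i − Σ_{j<i} ((v_i · u_j) / (u_j · u_j)) · u_j.

Step by step this gives:
  u_1 = (3, 3, 0, 1)
  u_2 = (18/19, -20/19, -2, 6/19)
  u_3 = (-12/29, 23/29, -23/29, -33/29)

Orthogonality check:
  u_2 · u_1 = 0 (should be 0)
  u_3 · u_1 = 0 (should be 0)
  u_3 · u_2 = 0 (should be 0)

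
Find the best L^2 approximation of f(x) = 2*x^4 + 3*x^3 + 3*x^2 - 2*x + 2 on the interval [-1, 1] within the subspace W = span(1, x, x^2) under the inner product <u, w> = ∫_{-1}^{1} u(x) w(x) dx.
g(x) = 33*x^2/7 - x/5 + 64/35

The best approximation g ∈ W is the orthogonal projection of f onto W. Writing g = a_0 + a_1 x + a_2 x^2, the coefficients solve the normal equations G · a = b where
  G_{ij} = <φ_i, φ_j> and b_i = <f, φ_i>, with φ_0 = 1, φ_1 = x, φ_2 = x^2.
G =
  [2, 0, 2/3]
  [0, 2/3, 0]
  [2/3, 0, 2/5],
b = (34/5, -2/15, 326/105).
Solving gives a_0 = 64/35, a_1 = -1/5, a_2 = 33/7, so
  g(x) = 33*x^2/7 - x/5 + 64/35.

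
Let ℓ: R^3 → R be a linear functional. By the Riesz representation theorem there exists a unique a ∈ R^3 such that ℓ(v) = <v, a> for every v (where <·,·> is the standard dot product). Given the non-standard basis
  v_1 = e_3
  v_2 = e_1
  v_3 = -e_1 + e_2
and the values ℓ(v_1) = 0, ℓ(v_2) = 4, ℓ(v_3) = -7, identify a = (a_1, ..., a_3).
a = (4, -3, 0)

Write a = (a_1, ..., a_3) in the standard basis. For each basis vector v_i, ℓ(v_i) = <v_i, a> is a linear equation in the a_j's. Collect the n equations into a matrix system V a = ℓ, where row i of V is v_i (expressed in the standard basis). Since V is invertible (lower-triangular with 1s on the diagonal, up to permutation), solve by back-substitution:
  V =
[[0, 0, 1],
 [1, 0, 0],
 [-1, 1, 0]]
  V a = (0, 4, -7)
Solving gives a = (4, -3, 0).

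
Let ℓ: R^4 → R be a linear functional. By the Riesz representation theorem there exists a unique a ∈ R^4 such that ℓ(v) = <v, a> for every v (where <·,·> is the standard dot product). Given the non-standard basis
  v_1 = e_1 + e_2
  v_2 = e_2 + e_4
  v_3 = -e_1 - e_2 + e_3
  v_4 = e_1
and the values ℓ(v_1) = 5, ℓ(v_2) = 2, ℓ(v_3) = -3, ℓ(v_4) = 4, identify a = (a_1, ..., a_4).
a = (4, 1, 2, 1)

Write a = (a_1, ..., a_4) in the standard basis. For each basis vector v_i, ℓ(v_i) = <v_i, a> is a linear equation in the a_j's. Collect the n equations into a matrix system V a = ℓ, where row i of V is v_i (expressed in the standard basis). Since V is invertible (lower-triangular with 1s on the diagonal, up to permutation), solve by back-substitution:
  V =
[[1, 1, 0, 0],
 [0, 1, 0, 1],
 [-1, -1, 1, 0],
 [1, 0, 0, 0]]
  V a = (5, 2, -3, 4)
Solving gives a = (4, 1, 2, 1).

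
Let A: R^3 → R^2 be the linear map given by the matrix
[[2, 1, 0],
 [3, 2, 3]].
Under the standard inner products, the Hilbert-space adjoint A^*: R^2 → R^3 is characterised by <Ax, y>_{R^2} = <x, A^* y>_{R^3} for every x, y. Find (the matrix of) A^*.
A^* = A^T =
[[2, 3],
 [1, 2],
 [0, 3]]

For real matrices with standard dot products, the defining identity <Ax, y> = <x, A^* y> gives (Ax)^T y = x^T (A^*) y, i.e. x^T A^T y = x^T (A^*) y. Since this holds for all x, y, we must have A^* = A^T. Therefore
A^* =
[[2, 3],
 [1, 2],
 [0, 3]].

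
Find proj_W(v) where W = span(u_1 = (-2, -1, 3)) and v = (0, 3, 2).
proj_W(v) = (-3/7, -3/14, 9/14)

Set up U = [u_1 | ... | u_1] ∈ R^(3×1). The projector onto W = col(U) is P = U (U^T U)^(-1) U^T.
Compute U^T U =
  [14],
and U^T v = (3).
Solve U^T U · c = U^T v for the coefficients: c = (3/14). The projection is proj_W(v) = U c.
Check: (v - proj_W(v)) · u_1 = 0  (should be 0).
Result: proj_W(v) = (-3/7, -3/14, 9/14).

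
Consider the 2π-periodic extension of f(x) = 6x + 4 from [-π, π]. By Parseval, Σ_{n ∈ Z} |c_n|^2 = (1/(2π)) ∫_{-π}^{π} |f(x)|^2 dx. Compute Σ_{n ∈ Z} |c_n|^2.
Σ |c_n|^2 = 12π^2 + 16

Expand and integrate term by term over [-π, π]:
  ∫ (6x)^2 dx = 36·(2π^3/3); ∫ 2·6·(4)·x dx = 0 (odd integrand); ∫ 4^2 dx = 16·2π.
So (1/(2π)) ∫_{-π}^{π} (6x + 4)^2 dx = 36π^2/3 + 16 = 12π^2 + 16.
Parseval ⇒ Σ |c_n|^2 = 12π^2 + 16.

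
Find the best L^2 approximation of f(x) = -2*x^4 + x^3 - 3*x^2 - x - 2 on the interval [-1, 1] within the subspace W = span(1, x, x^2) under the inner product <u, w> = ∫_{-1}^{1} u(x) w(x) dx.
g(x) = -33*x^2/7 - 2*x/5 - 64/35

The best approximation g ∈ W is the orthogonal projection of f onto W. Writing g = a_0 + a_1 x + a_2 x^2, the coefficients solve the normal equations G · a = b where
  G_{ij} = <φ_i, φ_j> and b_i = <f, φ_i>, with φ_0 = 1, φ_1 = x, φ_2 = x^2.
G =
  [2, 0, 2/3]
  [0, 2/3, 0]
  [2/3, 0, 2/5],
b = (-34/5, -4/15, -326/105).
Solving gives a_0 = -64/35, a_1 = -2/5, a_2 = -33/7, so
  g(x) = -33*x^2/7 - 2*x/5 - 64/35.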